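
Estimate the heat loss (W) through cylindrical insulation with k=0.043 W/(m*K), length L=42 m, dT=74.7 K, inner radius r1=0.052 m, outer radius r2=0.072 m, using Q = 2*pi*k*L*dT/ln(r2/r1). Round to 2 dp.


Q = 2*pi*0.043*42*74.7/ln(0.072/0.052) = 2604.78 W

2604.78 W


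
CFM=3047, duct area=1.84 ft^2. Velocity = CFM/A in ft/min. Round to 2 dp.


V = 3047 / 1.84 = 1655.98 ft/min

1655.98 ft/min


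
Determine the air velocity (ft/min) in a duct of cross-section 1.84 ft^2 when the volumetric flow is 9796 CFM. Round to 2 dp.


V = 9796 / 1.84 = 5323.91 ft/min

5323.91 ft/min


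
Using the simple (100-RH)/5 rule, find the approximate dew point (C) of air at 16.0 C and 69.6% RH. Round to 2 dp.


Td = 16.0 - (100-69.6)/5 = 9.92 C

9.92 C


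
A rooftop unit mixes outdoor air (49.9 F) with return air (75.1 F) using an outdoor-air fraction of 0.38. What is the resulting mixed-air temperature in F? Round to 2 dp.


T_mix = 0.38*49.9 + 0.62*75.1 = 65.52 F

65.52 F


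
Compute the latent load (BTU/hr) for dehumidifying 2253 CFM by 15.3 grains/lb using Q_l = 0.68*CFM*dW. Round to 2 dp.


Q = 0.68 * 2253 * 15.3 = 23440.21 BTU/hr

23440.21 BTU/hr


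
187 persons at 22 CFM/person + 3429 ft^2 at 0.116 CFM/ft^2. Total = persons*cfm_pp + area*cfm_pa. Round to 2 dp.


Total = 187*22 + 3429*0.116 = 4511.76 CFM

4511.76 CFM


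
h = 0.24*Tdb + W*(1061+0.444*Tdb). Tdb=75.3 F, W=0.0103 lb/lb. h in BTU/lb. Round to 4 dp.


h = 0.24*75.3 + 0.0103*(1061+0.444*75.3) = 29.3447 BTU/lb

29.3447 BTU/lb


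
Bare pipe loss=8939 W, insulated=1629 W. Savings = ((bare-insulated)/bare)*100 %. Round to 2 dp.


Savings = ((8939-1629)/8939)*100 = 81.78 %

81.78 %


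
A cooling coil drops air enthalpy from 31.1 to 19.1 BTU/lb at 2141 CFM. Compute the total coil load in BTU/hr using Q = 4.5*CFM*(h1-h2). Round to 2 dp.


Q = 4.5 * 2141 * (31.1 - 19.1) = 115614.00 BTU/hr

115614.00 BTU/hr


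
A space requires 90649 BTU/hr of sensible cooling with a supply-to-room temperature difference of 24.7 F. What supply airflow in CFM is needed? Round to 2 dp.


CFM = 90649 / (1.08 * 24.7) = 3398.15

3398.15 CFM


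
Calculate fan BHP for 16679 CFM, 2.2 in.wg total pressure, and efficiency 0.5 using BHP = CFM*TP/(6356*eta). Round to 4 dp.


BHP = 16679 * 2.2 / (6356 * 0.5) = 11.5462 hp

11.5462 hp


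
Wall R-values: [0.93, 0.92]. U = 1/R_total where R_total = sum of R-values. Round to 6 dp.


R_total = 0.93 + 0.92 = 1.85
U = 1/1.85 = 0.540541

0.540541


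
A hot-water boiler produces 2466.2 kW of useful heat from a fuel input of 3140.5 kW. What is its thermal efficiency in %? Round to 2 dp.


eta = (2466.2/3140.5)*100 = 78.53 %

78.53 %


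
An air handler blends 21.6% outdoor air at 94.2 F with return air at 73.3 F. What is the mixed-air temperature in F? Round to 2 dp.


T_mix = 73.3 + (21.6/100)*(94.2-73.3) = 77.81 F

77.81 F


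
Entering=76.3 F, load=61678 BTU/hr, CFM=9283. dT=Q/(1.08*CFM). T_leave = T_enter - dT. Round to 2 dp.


dT = 61678/(1.08*9283) = 6.1520
T_leave = 76.3 - 6.1520 = 70.15 F

70.15 F


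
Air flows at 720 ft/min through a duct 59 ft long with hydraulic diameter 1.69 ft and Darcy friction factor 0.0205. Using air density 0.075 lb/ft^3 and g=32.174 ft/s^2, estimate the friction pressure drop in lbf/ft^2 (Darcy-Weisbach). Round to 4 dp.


v_fps = 720/60 = 12.0 ft/s
dp = 0.0205*(59/1.69)*0.075*12.0^2/(2*32.174) = 0.1201 lbf/ft^2

0.1201 lbf/ft^2


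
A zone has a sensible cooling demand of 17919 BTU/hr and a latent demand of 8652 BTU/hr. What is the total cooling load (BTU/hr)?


Qt = 17919 + 8652 = 26571 BTU/hr

26571 BTU/hr


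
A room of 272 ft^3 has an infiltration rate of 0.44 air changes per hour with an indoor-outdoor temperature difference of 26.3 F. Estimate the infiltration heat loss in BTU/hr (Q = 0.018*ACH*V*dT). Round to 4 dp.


Q = 0.018 * 0.44 * 272 * 26.3 = 56.6565 BTU/hr

56.6565 BTU/hr


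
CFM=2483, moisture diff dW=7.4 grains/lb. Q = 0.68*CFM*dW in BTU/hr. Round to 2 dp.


Q = 0.68 * 2483 * 7.4 = 12494.46 BTU/hr

12494.46 BTU/hr


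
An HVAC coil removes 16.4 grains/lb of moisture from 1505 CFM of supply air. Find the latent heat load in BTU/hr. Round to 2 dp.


Q = 0.68 * 1505 * 16.4 = 16783.76 BTU/hr

16783.76 BTU/hr


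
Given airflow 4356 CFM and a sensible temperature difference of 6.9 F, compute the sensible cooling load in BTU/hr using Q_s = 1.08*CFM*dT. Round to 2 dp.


Q = 1.08 * 4356 * 6.9 = 32460.91 BTU/hr

32460.91 BTU/hr


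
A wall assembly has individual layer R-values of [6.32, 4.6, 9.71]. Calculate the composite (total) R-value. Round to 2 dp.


R_total = 6.32 + 4.6 + 9.71 = 20.63

20.63


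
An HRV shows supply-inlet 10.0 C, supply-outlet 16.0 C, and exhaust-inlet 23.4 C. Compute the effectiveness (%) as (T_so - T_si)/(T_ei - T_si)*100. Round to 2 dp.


eff = (16.0-10.0)/(23.4-10.0)*100 = 44.78 %

44.78 %


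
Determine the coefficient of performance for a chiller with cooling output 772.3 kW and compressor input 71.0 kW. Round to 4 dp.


COP = 772.3 / 71.0 = 10.8775

10.8775


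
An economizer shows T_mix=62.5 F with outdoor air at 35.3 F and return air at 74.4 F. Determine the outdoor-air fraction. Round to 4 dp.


frac = (62.5 - 74.4) / (35.3 - 74.4) = 0.3043

0.3043


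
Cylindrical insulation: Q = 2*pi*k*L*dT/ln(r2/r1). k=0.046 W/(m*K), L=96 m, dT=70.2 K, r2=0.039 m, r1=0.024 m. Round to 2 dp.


Q = 2*pi*0.046*96*70.2/ln(0.039/0.024) = 4011.90 W

4011.90 W


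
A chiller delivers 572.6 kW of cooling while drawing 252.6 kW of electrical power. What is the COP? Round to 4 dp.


COP = 572.6 / 252.6 = 2.2668

2.2668


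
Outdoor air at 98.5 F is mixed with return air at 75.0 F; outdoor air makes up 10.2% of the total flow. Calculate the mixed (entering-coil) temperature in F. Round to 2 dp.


T_mix = 75.0 + (10.2/100)*(98.5-75.0) = 77.40 F

77.40 F


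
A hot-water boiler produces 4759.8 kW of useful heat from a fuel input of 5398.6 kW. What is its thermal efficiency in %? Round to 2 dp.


eta = (4759.8/5398.6)*100 = 88.17 %

88.17 %


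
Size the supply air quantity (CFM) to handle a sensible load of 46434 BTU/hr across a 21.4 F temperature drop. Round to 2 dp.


CFM = 46434 / (1.08 * 21.4) = 2009.09

2009.09 CFM


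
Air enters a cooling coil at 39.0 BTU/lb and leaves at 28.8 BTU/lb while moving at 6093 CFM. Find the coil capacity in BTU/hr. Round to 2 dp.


Q = 4.5 * 6093 * (39.0 - 28.8) = 279668.70 BTU/hr

279668.70 BTU/hr


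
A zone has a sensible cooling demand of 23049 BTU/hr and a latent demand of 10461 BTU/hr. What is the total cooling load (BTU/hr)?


Qt = 23049 + 10461 = 33510 BTU/hr

33510 BTU/hr


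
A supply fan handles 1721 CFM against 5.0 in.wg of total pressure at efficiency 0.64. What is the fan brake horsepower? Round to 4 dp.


BHP = 1721 * 5.0 / (6356 * 0.64) = 2.1154 hp

2.1154 hp


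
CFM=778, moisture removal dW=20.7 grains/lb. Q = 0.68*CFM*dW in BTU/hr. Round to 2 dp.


Q = 0.68 * 778 * 20.7 = 10951.13 BTU/hr

10951.13 BTU/hr


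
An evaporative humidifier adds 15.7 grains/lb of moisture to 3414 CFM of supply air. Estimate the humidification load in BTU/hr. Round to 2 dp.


Q = 0.68 * 3414 * 15.7 = 36447.86 BTU/hr

36447.86 BTU/hr


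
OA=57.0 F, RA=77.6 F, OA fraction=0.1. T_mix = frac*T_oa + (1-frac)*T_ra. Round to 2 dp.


T_mix = 0.1*57.0 + 0.9*77.6 = 75.54 F

75.54 F


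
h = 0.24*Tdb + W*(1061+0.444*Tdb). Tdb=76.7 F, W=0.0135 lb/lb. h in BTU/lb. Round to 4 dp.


h = 0.24*76.7 + 0.0135*(1061+0.444*76.7) = 33.1912 BTU/lb

33.1912 BTU/lb


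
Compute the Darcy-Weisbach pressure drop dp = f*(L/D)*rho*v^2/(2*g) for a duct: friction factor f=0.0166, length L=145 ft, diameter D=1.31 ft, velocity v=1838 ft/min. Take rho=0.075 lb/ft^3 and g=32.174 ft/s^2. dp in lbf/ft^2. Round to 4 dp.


v_fps = 1838/60 = 30.6333 ft/s
dp = 0.0166*(145/1.31)*0.075*30.6333^2/(2*32.174) = 2.0096 lbf/ft^2

2.0096 lbf/ft^2


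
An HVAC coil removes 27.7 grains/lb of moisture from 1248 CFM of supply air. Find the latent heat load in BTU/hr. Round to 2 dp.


Q = 0.68 * 1248 * 27.7 = 23507.33 BTU/hr

23507.33 BTU/hr


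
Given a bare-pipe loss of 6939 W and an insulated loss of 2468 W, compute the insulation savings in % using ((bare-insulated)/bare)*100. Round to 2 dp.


Savings = ((6939-2468)/6939)*100 = 64.43 %

64.43 %


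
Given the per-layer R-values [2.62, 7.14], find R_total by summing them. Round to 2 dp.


R_total = 2.62 + 7.14 = 9.76

9.76


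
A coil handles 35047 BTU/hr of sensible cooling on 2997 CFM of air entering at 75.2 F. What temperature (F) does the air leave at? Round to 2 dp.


dT = 35047/(1.08*2997) = 10.8278
T_leave = 75.2 - 10.8278 = 64.37 F

64.37 F


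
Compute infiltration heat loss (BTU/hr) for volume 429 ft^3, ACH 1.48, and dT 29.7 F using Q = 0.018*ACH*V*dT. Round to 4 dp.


Q = 0.018 * 1.48 * 429 * 29.7 = 339.4282 BTU/hr

339.4282 BTU/hr


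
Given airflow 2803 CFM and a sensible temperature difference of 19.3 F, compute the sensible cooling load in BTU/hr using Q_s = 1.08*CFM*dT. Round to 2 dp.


Q = 1.08 * 2803 * 19.3 = 58425.73 BTU/hr

58425.73 BTU/hr


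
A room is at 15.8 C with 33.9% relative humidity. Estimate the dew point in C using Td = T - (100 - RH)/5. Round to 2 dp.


Td = 15.8 - (100-33.9)/5 = 2.58 C

2.58 C


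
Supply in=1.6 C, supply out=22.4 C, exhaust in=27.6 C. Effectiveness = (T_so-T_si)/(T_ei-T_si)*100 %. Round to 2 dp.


eff = (22.4-1.6)/(27.6-1.6)*100 = 80.00 %

80.00 %


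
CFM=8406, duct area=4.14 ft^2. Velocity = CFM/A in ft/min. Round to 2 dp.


V = 8406 / 4.14 = 2030.43 ft/min

2030.43 ft/min


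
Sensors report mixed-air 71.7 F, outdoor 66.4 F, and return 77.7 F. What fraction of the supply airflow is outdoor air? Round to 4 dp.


frac = (71.7 - 77.7) / (66.4 - 77.7) = 0.5310

0.5310


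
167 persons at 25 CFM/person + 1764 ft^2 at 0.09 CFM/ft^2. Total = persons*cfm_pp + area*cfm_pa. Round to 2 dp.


Total = 167*25 + 1764*0.09 = 4333.76 CFM

4333.76 CFM


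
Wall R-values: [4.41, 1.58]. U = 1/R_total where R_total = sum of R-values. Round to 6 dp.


R_total = 4.41 + 1.58 = 5.99
U = 1/5.99 = 0.166945

0.166945


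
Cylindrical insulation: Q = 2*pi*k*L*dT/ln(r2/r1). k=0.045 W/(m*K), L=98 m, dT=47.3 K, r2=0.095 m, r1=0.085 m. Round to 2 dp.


Q = 2*pi*0.045*98*47.3/ln(0.095/0.085) = 11783.51 W

11783.51 W


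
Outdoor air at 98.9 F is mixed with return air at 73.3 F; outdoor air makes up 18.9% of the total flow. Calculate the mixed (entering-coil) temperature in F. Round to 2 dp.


T_mix = 73.3 + (18.9/100)*(98.9-73.3) = 78.14 F

78.14 F


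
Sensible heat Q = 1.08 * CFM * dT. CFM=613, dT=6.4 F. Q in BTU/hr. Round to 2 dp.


Q = 1.08 * 613 * 6.4 = 4237.06 BTU/hr

4237.06 BTU/hr


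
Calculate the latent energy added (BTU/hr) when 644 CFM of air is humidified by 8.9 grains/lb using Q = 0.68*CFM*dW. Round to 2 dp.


Q = 0.68 * 644 * 8.9 = 3897.49 BTU/hr

3897.49 BTU/hr


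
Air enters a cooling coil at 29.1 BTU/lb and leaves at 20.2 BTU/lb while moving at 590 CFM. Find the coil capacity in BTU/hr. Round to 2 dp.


Q = 4.5 * 590 * (29.1 - 20.2) = 23629.50 BTU/hr

23629.50 BTU/hr


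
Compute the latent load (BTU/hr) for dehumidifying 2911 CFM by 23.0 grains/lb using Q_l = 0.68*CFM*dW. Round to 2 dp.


Q = 0.68 * 2911 * 23.0 = 45528.04 BTU/hr

45528.04 BTU/hr


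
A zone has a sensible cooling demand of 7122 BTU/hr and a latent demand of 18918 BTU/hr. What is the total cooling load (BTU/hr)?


Qt = 7122 + 18918 = 26040 BTU/hr

26040 BTU/hr


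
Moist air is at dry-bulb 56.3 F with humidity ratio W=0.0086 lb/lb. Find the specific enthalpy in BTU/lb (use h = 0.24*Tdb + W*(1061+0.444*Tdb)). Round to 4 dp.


h = 0.24*56.3 + 0.0086*(1061+0.444*56.3) = 22.8516 BTU/lb

22.8516 BTU/lb


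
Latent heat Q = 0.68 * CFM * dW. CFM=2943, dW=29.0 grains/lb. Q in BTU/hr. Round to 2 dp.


Q = 0.68 * 2943 * 29.0 = 58035.96 BTU/hr

58035.96 BTU/hr


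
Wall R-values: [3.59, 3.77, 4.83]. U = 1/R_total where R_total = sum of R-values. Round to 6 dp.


R_total = 3.59 + 3.77 + 4.83 = 12.19
U = 1/12.19 = 0.082034

0.082034


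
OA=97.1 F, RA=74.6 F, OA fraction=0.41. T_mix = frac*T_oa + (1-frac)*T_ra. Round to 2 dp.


T_mix = 0.41*97.1 + 0.59*74.6 = 83.83 F

83.83 F


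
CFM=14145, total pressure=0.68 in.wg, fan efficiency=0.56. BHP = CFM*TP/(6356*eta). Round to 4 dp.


BHP = 14145 * 0.68 / (6356 * 0.56) = 2.7023 hp

2.7023 hp


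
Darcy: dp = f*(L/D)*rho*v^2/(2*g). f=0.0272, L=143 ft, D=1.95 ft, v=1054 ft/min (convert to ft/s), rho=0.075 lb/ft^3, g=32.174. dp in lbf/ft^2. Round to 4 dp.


v_fps = 1054/60 = 17.5667 ft/s
dp = 0.0272*(143/1.95)*0.075*17.5667^2/(2*32.174) = 0.7174 lbf/ft^2

0.7174 lbf/ft^2


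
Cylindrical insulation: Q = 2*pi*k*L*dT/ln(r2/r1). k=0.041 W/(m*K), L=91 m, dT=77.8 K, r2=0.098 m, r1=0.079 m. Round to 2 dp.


Q = 2*pi*0.041*91*77.8/ln(0.098/0.079) = 8462.48 W

8462.48 W


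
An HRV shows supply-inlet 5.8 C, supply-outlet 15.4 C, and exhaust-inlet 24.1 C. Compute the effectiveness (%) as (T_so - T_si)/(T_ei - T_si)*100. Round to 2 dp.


eff = (15.4-5.8)/(24.1-5.8)*100 = 52.46 %

52.46 %


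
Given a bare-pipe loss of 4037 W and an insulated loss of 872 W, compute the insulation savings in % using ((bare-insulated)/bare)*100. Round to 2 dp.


Savings = ((4037-872)/4037)*100 = 78.40 %

78.40 %


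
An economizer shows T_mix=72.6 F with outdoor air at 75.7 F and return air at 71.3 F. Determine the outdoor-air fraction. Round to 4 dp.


frac = (72.6 - 71.3) / (75.7 - 71.3) = 0.2955

0.2955


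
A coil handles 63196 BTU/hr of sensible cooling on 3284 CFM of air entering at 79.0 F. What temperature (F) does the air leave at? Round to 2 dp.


dT = 63196/(1.08*3284) = 17.8182
T_leave = 79.0 - 17.8182 = 61.18 F

61.18 F


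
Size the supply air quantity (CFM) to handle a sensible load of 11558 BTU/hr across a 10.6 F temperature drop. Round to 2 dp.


CFM = 11558 / (1.08 * 10.6) = 1009.61

1009.61 CFM


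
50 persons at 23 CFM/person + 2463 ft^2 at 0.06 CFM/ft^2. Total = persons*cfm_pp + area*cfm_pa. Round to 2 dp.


Total = 50*23 + 2463*0.06 = 1297.78 CFM

1297.78 CFM


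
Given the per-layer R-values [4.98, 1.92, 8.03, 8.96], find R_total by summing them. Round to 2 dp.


R_total = 4.98 + 1.92 + 8.03 + 8.96 = 23.89

23.89


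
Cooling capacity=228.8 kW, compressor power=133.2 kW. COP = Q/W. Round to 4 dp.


COP = 228.8 / 133.2 = 1.7177

1.7177


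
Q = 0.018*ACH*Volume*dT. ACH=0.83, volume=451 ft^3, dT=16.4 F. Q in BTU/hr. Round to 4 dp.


Q = 0.018 * 0.83 * 451 * 16.4 = 110.5022 BTU/hr

110.5022 BTU/hr


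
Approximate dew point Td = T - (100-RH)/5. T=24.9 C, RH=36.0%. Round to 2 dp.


Td = 24.9 - (100-36.0)/5 = 12.10 C

12.10 C


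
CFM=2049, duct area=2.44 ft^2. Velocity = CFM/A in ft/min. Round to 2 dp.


V = 2049 / 2.44 = 839.75 ft/min

839.75 ft/min


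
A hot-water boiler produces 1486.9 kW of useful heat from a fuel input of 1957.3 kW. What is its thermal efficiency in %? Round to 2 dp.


eta = (1486.9/1957.3)*100 = 75.97 %

75.97 %


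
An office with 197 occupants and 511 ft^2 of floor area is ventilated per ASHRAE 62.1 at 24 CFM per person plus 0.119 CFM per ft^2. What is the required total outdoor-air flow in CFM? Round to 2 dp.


Total = 197*24 + 511*0.119 = 4788.81 CFM

4788.81 CFM


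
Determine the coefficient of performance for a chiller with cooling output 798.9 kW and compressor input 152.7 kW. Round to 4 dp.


COP = 798.9 / 152.7 = 5.2318

5.2318


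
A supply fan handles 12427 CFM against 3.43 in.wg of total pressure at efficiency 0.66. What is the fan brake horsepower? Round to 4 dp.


BHP = 12427 * 3.43 / (6356 * 0.66) = 10.1609 hp

10.1609 hp


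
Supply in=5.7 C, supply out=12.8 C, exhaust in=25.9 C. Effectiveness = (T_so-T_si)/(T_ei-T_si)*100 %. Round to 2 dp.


eff = (12.8-5.7)/(25.9-5.7)*100 = 35.15 %

35.15 %


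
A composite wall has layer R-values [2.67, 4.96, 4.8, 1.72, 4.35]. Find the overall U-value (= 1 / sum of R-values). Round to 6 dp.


R_total = 2.67 + 4.96 + 4.8 + 1.72 + 4.35 = 18.50
U = 1/18.50 = 0.054054

0.054054


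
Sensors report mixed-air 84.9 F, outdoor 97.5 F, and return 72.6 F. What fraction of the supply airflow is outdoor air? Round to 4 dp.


frac = (84.9 - 72.6) / (97.5 - 72.6) = 0.4940

0.4940


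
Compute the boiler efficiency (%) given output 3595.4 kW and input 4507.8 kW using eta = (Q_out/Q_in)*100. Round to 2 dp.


eta = (3595.4/4507.8)*100 = 79.76 %

79.76 %


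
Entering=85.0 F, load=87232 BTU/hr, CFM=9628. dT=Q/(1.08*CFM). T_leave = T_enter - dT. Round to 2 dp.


dT = 87232/(1.08*9628) = 8.3891
T_leave = 85.0 - 8.3891 = 76.61 F

76.61 F


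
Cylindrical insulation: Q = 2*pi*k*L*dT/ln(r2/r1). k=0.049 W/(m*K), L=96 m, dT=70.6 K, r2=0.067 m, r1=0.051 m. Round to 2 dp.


Q = 2*pi*0.049*96*70.6/ln(0.067/0.051) = 7647.17 W

7647.17 W


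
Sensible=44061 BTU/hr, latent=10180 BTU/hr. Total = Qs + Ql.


Qt = 44061 + 10180 = 54241 BTU/hr

54241 BTU/hr


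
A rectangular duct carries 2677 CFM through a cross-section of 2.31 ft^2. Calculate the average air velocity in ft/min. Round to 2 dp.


V = 2677 / 2.31 = 1158.87 ft/min

1158.87 ft/min


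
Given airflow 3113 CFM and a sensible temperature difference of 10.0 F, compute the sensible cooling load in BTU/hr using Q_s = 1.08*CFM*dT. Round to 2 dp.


Q = 1.08 * 3113 * 10.0 = 33620.40 BTU/hr

33620.40 BTU/hr


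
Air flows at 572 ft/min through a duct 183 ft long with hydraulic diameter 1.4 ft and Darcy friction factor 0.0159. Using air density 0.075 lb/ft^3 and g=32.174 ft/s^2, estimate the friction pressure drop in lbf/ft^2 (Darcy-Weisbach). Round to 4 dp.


v_fps = 572/60 = 9.5333 ft/s
dp = 0.0159*(183/1.4)*0.075*9.5333^2/(2*32.174) = 0.2202 lbf/ft^2

0.2202 lbf/ft^2


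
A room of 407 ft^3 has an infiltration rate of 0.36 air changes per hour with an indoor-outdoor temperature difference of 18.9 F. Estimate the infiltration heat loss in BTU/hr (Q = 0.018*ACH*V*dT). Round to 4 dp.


Q = 0.018 * 0.36 * 407 * 18.9 = 49.8461 BTU/hr

49.8461 BTU/hr


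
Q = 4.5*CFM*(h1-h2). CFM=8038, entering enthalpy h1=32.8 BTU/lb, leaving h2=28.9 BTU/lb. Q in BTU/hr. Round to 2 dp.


Q = 4.5 * 8038 * (32.8 - 28.9) = 141066.90 BTU/hr

141066.90 BTU/hr


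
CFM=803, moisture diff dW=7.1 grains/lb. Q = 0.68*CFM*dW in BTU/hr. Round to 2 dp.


Q = 0.68 * 803 * 7.1 = 3876.88 BTU/hr

3876.88 BTU/hr


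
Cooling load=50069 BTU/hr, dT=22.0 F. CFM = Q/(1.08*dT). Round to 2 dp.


CFM = 50069 / (1.08 * 22.0) = 2107.28

2107.28 CFM


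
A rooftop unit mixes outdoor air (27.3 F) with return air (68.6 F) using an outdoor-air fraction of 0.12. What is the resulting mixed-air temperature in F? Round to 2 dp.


T_mix = 0.12*27.3 + 0.88*68.6 = 63.64 F

63.64 F


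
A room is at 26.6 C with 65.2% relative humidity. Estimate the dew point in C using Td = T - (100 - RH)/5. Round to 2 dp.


Td = 26.6 - (100-65.2)/5 = 19.64 C

19.64 C


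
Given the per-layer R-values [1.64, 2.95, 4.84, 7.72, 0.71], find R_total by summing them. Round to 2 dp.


R_total = 1.64 + 2.95 + 4.84 + 7.72 + 0.71 = 17.86

17.86


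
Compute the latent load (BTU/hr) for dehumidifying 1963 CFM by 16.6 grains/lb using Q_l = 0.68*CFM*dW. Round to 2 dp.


Q = 0.68 * 1963 * 16.6 = 22158.34 BTU/hr

22158.34 BTU/hr


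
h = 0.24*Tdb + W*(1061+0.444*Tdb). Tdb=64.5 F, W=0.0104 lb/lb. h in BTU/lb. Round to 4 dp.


h = 0.24*64.5 + 0.0104*(1061+0.444*64.5) = 26.8122 BTU/lb

26.8122 BTU/lb


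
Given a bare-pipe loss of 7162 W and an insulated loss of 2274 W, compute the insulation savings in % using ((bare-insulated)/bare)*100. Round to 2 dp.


Savings = ((7162-2274)/7162)*100 = 68.25 %

68.25 %


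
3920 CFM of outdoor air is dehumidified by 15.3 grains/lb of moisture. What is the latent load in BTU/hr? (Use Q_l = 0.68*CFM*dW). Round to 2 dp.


Q = 0.68 * 3920 * 15.3 = 40783.68 BTU/hr

40783.68 BTU/hr


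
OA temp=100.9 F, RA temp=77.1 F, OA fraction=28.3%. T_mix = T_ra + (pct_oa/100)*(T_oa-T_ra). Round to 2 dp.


T_mix = 77.1 + (28.3/100)*(100.9-77.1) = 83.84 F

83.84 F


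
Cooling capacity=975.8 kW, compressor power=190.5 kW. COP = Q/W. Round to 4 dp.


COP = 975.8 / 190.5 = 5.1223

5.1223


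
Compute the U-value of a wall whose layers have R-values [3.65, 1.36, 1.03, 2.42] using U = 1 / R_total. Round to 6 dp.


R_total = 3.65 + 1.36 + 1.03 + 2.42 = 8.46
U = 1/8.46 = 0.118203

0.118203


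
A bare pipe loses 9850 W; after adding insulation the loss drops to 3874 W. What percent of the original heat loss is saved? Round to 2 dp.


Savings = ((9850-3874)/9850)*100 = 60.67 %

60.67 %


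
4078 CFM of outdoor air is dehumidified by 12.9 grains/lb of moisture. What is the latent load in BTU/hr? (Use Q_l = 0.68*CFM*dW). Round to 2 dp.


Q = 0.68 * 4078 * 12.9 = 35772.22 BTU/hr

35772.22 BTU/hr


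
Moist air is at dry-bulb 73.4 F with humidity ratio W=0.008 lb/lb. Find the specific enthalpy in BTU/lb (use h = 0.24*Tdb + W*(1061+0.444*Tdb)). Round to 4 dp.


h = 0.24*73.4 + 0.008*(1061+0.444*73.4) = 26.3647 BTU/lb

26.3647 BTU/lb


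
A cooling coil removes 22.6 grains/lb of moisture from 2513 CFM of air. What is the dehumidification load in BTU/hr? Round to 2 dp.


Q = 0.68 * 2513 * 22.6 = 38619.78 BTU/hr

38619.78 BTU/hr


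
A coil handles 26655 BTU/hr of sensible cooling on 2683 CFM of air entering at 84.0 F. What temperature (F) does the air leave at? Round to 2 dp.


dT = 26655/(1.08*2683) = 9.1989
T_leave = 84.0 - 9.1989 = 74.80 F

74.80 F


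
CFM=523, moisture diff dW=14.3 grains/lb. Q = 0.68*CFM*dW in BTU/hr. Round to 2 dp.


Q = 0.68 * 523 * 14.3 = 5085.65 BTU/hr

5085.65 BTU/hr


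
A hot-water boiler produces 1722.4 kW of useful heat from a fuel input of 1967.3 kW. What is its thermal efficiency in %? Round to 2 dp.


eta = (1722.4/1967.3)*100 = 87.55 %

87.55 %


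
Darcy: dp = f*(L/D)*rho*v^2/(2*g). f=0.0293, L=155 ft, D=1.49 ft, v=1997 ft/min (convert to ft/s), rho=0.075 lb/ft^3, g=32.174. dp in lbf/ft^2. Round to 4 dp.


v_fps = 1997/60 = 33.2833 ft/s
dp = 0.0293*(155/1.49)*0.075*33.2833^2/(2*32.174) = 3.9354 lbf/ft^2

3.9354 lbf/ft^2


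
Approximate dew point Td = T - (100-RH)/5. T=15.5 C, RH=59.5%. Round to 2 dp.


Td = 15.5 - (100-59.5)/5 = 7.40 C

7.40 C


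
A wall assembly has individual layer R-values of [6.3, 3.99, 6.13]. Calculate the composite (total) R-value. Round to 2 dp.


R_total = 6.3 + 3.99 + 6.13 = 16.42

16.42


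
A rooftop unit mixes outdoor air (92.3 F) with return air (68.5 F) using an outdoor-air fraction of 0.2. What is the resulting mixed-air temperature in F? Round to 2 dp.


T_mix = 0.2*92.3 + 0.8*68.5 = 73.26 F

73.26 F


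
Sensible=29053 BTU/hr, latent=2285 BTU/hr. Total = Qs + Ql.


Qt = 29053 + 2285 = 31338 BTU/hr

31338 BTU/hr


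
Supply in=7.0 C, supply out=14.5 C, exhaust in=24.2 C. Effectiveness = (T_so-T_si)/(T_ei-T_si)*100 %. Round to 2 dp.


eff = (14.5-7.0)/(24.2-7.0)*100 = 43.60 %

43.60 %


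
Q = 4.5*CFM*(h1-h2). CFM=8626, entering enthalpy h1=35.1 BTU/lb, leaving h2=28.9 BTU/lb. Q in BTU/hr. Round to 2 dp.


Q = 4.5 * 8626 * (35.1 - 28.9) = 240665.40 BTU/hr

240665.40 BTU/hr


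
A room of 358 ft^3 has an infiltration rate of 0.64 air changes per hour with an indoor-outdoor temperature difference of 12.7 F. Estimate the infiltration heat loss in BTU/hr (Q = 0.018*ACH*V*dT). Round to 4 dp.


Q = 0.018 * 0.64 * 358 * 12.7 = 52.3768 BTU/hr

52.3768 BTU/hr


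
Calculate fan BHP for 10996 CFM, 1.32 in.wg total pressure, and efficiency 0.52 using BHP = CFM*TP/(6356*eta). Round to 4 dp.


BHP = 10996 * 1.32 / (6356 * 0.52) = 4.3916 hp

4.3916 hp


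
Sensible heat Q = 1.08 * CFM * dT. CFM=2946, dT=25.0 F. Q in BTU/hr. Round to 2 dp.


Q = 1.08 * 2946 * 25.0 = 79542.00 BTU/hr

79542.00 BTU/hr


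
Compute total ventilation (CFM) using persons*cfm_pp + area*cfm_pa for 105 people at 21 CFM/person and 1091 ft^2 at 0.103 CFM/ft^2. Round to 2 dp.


Total = 105*21 + 1091*0.103 = 2317.37 CFM

2317.37 CFM


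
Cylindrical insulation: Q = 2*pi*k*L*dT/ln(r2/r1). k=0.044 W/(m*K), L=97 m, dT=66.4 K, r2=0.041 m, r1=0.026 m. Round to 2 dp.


Q = 2*pi*0.044*97*66.4/ln(0.041/0.026) = 3909.37 W

3909.37 W


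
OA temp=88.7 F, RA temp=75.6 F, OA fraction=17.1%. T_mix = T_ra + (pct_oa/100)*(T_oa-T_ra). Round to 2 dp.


T_mix = 75.6 + (17.1/100)*(88.7-75.6) = 77.84 F

77.84 F


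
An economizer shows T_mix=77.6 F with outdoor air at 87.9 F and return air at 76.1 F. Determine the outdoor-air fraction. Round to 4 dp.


frac = (77.6 - 76.1) / (87.9 - 76.1) = 0.1271

0.1271


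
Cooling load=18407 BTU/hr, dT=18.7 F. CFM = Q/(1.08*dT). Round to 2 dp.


CFM = 18407 / (1.08 * 18.7) = 911.42

911.42 CFM


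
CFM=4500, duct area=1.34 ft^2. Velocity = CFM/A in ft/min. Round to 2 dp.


V = 4500 / 1.34 = 3358.21 ft/min

3358.21 ft/min


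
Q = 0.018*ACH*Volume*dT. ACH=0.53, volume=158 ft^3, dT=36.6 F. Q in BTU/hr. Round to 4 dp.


Q = 0.018 * 0.53 * 158 * 36.6 = 55.1679 BTU/hr

55.1679 BTU/hr


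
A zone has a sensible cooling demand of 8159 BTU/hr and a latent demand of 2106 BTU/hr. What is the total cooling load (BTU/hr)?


Qt = 8159 + 2106 = 10265 BTU/hr

10265 BTU/hr


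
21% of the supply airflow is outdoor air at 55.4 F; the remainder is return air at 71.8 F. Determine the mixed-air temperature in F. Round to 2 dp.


T_mix = 0.21*55.4 + 0.79*71.8 = 68.36 F

68.36 F


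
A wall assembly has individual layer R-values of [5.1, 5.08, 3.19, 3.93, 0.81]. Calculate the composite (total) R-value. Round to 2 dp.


R_total = 5.1 + 5.08 + 3.19 + 3.93 + 0.81 = 18.11

18.11


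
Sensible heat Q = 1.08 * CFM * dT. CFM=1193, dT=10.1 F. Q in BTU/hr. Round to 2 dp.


Q = 1.08 * 1193 * 10.1 = 13013.24 BTU/hr

13013.24 BTU/hr


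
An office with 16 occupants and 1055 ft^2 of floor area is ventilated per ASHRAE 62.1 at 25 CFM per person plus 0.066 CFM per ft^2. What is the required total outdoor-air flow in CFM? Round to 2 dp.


Total = 16*25 + 1055*0.066 = 469.63 CFM

469.63 CFM


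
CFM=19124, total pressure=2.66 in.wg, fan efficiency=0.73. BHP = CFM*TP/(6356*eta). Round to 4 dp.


BHP = 19124 * 2.66 / (6356 * 0.73) = 10.9636 hp

10.9636 hp


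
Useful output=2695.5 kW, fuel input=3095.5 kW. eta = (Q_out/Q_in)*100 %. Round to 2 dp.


eta = (2695.5/3095.5)*100 = 87.08 %

87.08 %


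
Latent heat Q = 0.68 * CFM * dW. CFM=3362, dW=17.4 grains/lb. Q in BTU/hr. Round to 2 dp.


Q = 0.68 * 3362 * 17.4 = 39779.18 BTU/hr

39779.18 BTU/hr


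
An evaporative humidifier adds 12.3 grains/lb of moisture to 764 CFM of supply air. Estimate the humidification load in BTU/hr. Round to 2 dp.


Q = 0.68 * 764 * 12.3 = 6390.10 BTU/hr

6390.10 BTU/hr


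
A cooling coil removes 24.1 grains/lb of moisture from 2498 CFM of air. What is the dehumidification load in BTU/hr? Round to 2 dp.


Q = 0.68 * 2498 * 24.1 = 40937.22 BTU/hr

40937.22 BTU/hr


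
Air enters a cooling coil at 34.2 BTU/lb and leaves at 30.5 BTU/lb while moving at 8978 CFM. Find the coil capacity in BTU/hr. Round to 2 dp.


Q = 4.5 * 8978 * (34.2 - 30.5) = 149483.70 BTU/hr

149483.70 BTU/hr


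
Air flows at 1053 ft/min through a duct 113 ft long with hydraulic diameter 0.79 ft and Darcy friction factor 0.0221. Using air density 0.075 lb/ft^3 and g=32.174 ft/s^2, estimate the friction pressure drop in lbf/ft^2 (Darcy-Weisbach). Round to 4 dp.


v_fps = 1053/60 = 17.55 ft/s
dp = 0.0221*(113/0.79)*0.075*17.55^2/(2*32.174) = 1.1348 lbf/ft^2

1.1348 lbf/ft^2


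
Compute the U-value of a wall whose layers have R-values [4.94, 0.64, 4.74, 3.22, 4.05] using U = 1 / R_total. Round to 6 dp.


R_total = 4.94 + 0.64 + 4.74 + 3.22 + 4.05 = 17.59
U = 1/17.59 = 0.056850

0.056850


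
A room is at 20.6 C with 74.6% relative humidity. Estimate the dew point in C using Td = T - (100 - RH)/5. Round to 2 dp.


Td = 20.6 - (100-74.6)/5 = 15.52 C

15.52 C


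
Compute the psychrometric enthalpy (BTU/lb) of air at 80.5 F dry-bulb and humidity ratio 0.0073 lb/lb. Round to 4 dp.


h = 0.24*80.5 + 0.0073*(1061+0.444*80.5) = 27.3262 BTU/lb

27.3262 BTU/lb


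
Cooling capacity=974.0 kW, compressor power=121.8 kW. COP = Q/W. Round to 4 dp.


COP = 974.0 / 121.8 = 7.9967

7.9967


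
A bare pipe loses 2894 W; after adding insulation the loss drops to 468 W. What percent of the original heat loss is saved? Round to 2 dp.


Savings = ((2894-468)/2894)*100 = 83.83 %

83.83 %


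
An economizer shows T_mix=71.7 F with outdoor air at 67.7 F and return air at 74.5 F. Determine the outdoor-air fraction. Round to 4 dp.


frac = (71.7 - 74.5) / (67.7 - 74.5) = 0.4118

0.4118


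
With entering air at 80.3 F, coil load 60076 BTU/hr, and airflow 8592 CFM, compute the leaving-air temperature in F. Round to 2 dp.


dT = 60076/(1.08*8592) = 6.4742
T_leave = 80.3 - 6.4742 = 73.83 F

73.83 F


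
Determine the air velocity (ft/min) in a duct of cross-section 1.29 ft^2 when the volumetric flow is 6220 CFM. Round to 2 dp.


V = 6220 / 1.29 = 4821.71 ft/min

4821.71 ft/min


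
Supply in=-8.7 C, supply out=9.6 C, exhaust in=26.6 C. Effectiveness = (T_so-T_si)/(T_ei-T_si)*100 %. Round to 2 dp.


eff = (9.6-(-8.7))/(26.6-(-8.7))*100 = 51.84 %

51.84 %


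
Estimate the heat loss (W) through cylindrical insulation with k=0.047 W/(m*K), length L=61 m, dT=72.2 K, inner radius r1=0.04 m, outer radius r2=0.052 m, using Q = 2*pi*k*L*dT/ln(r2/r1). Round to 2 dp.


Q = 2*pi*0.047*61*72.2/ln(0.052/0.04) = 4957.24 W

4957.24 W


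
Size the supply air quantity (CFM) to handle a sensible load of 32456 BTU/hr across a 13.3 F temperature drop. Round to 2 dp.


CFM = 32456 / (1.08 * 13.3) = 2259.54

2259.54 CFM


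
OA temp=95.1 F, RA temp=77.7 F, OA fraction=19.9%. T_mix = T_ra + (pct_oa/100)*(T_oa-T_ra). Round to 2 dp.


T_mix = 77.7 + (19.9/100)*(95.1-77.7) = 81.16 F

81.16 F


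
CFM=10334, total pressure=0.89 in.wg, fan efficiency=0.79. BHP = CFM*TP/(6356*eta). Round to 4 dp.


BHP = 10334 * 0.89 / (6356 * 0.79) = 1.8317 hp

1.8317 hp


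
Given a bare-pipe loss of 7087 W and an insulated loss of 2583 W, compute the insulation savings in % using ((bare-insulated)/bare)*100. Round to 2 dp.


Savings = ((7087-2583)/7087)*100 = 63.55 %

63.55 %


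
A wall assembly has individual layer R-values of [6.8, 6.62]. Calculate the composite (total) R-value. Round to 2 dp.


R_total = 6.8 + 6.62 = 13.42

13.42


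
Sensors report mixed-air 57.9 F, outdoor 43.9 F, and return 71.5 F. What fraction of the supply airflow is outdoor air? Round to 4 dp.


frac = (57.9 - 71.5) / (43.9 - 71.5) = 0.4928

0.4928


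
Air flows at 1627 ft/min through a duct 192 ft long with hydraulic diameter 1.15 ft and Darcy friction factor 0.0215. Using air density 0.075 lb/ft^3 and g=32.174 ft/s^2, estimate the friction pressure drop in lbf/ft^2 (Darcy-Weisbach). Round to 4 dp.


v_fps = 1627/60 = 27.1167 ft/s
dp = 0.0215*(192/1.15)*0.075*27.1167^2/(2*32.174) = 3.0764 lbf/ft^2

3.0764 lbf/ft^2


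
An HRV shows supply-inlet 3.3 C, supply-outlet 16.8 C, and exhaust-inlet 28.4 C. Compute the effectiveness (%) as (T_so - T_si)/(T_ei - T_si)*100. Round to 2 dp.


eff = (16.8-3.3)/(28.4-3.3)*100 = 53.78 %

53.78 %


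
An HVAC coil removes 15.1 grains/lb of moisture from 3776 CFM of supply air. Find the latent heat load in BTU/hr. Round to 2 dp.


Q = 0.68 * 3776 * 15.1 = 38771.97 BTU/hr

38771.97 BTU/hr


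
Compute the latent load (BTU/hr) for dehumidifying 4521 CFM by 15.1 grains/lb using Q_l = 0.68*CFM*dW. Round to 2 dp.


Q = 0.68 * 4521 * 15.1 = 46421.63 BTU/hr

46421.63 BTU/hr


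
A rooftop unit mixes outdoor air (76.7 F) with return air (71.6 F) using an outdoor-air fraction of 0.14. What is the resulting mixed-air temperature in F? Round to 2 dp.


T_mix = 0.14*76.7 + 0.86*71.6 = 72.31 F

72.31 F


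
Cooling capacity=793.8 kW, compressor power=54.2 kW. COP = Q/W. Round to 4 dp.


COP = 793.8 / 54.2 = 14.6458

14.6458


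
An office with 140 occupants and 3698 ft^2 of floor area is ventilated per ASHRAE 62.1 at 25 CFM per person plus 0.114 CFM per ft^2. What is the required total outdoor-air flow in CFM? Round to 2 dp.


Total = 140*25 + 3698*0.114 = 3921.57 CFM

3921.57 CFM


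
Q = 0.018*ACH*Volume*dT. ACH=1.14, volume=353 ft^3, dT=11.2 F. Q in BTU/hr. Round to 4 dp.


Q = 0.018 * 1.14 * 353 * 11.2 = 81.1279 BTU/hr

81.1279 BTU/hr


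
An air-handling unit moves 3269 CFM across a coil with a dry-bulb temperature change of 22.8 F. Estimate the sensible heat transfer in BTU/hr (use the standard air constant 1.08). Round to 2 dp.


Q = 1.08 * 3269 * 22.8 = 80495.86 BTU/hr

80495.86 BTU/hr


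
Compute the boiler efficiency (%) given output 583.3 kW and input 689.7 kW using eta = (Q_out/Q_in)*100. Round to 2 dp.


eta = (583.3/689.7)*100 = 84.57 %

84.57 %


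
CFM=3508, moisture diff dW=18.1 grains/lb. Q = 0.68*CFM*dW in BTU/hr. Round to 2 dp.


Q = 0.68 * 3508 * 18.1 = 43176.46 BTU/hr

43176.46 BTU/hr


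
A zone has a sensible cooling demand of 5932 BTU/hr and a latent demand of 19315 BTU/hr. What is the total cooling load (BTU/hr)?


Qt = 5932 + 19315 = 25247 BTU/hr

25247 BTU/hr


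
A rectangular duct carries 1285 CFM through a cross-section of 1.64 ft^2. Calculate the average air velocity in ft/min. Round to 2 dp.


V = 1285 / 1.64 = 783.54 ft/min

783.54 ft/min


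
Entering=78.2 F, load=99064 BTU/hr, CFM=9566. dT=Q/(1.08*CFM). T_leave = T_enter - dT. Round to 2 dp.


dT = 99064/(1.08*9566) = 9.5887
T_leave = 78.2 - 9.5887 = 68.61 F

68.61 F


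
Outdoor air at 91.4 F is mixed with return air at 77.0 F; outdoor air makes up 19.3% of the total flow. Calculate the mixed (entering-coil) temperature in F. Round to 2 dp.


T_mix = 77.0 + (19.3/100)*(91.4-77.0) = 79.78 F

79.78 F


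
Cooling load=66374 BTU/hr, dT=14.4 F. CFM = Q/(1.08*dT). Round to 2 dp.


CFM = 66374 / (1.08 * 14.4) = 4267.88

4267.88 CFM


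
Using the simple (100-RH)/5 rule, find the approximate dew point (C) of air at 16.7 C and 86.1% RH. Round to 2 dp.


Td = 16.7 - (100-86.1)/5 = 13.92 C

13.92 C


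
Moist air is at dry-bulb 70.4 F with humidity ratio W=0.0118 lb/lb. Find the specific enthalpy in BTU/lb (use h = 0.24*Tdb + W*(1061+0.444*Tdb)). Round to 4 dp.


h = 0.24*70.4 + 0.0118*(1061+0.444*70.4) = 29.7846 BTU/lb

29.7846 BTU/lb


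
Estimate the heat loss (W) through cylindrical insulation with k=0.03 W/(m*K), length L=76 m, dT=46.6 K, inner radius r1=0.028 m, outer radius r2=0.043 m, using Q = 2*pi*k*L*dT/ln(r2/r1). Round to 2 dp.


Q = 2*pi*0.03*76*46.6/ln(0.043/0.028) = 1556.14 W

1556.14 W


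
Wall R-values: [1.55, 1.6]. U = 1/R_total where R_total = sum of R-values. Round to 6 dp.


R_total = 1.55 + 1.6 = 3.15
U = 1/3.15 = 0.317460

0.317460


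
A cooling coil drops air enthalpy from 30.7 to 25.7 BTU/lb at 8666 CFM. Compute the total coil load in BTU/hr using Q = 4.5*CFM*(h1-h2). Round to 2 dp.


Q = 4.5 * 8666 * (30.7 - 25.7) = 194985.00 BTU/hr

194985.00 BTU/hr


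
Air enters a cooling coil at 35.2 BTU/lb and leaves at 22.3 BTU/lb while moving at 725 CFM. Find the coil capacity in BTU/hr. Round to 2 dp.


Q = 4.5 * 725 * (35.2 - 22.3) = 42086.25 BTU/hr

42086.25 BTU/hr


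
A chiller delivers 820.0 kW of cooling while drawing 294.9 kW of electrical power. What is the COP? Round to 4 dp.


COP = 820.0 / 294.9 = 2.7806

2.7806


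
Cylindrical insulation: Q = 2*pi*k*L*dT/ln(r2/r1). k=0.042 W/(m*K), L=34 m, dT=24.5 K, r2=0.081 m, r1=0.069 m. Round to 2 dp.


Q = 2*pi*0.042*34*24.5/ln(0.081/0.069) = 1370.96 W

1370.96 W


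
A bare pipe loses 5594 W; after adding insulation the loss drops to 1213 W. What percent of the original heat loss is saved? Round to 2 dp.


Savings = ((5594-1213)/5594)*100 = 78.32 %

78.32 %


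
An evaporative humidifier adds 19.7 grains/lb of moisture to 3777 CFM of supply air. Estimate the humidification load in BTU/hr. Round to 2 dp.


Q = 0.68 * 3777 * 19.7 = 50596.69 BTU/hr

50596.69 BTU/hr


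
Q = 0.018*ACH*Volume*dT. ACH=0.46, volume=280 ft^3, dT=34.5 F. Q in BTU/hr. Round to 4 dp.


Q = 0.018 * 0.46 * 280 * 34.5 = 79.9848 BTU/hr

79.9848 BTU/hr


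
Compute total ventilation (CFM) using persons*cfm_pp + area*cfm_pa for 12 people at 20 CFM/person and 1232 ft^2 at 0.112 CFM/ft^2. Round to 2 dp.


Total = 12*20 + 1232*0.112 = 377.98 CFM

377.98 CFM


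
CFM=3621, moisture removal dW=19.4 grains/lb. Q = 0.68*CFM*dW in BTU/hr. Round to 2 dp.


Q = 0.68 * 3621 * 19.4 = 47768.23 BTU/hr

47768.23 BTU/hr


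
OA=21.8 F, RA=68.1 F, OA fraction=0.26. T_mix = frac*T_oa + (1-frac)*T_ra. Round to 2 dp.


T_mix = 0.26*21.8 + 0.74*68.1 = 56.06 F

56.06 F


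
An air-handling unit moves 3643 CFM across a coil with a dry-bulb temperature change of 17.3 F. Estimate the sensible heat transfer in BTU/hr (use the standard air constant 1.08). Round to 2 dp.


Q = 1.08 * 3643 * 17.3 = 68065.81 BTU/hr

68065.81 BTU/hr


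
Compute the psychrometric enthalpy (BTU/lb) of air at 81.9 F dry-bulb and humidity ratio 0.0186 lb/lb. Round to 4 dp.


h = 0.24*81.9 + 0.0186*(1061+0.444*81.9) = 40.0670 BTU/lb

40.0670 BTU/lb


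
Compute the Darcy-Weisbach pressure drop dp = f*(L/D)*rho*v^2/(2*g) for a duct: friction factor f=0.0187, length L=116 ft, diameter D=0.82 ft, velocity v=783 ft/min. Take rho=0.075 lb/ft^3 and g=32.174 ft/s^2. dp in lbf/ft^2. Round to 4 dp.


v_fps = 783/60 = 13.05 ft/s
dp = 0.0187*(116/0.82)*0.075*13.05^2/(2*32.174) = 0.5251 lbf/ft^2

0.5251 lbf/ft^2


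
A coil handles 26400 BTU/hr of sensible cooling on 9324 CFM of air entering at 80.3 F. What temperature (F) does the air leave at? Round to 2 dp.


dT = 26400/(1.08*9324) = 2.6217
T_leave = 80.3 - 2.6217 = 77.68 F

77.68 F


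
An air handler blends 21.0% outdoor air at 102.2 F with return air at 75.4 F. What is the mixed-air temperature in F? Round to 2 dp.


T_mix = 75.4 + (21.0/100)*(102.2-75.4) = 81.03 F

81.03 F


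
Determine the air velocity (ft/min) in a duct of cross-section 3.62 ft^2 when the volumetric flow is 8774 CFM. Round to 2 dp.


V = 8774 / 3.62 = 2423.76 ft/min

2423.76 ft/min


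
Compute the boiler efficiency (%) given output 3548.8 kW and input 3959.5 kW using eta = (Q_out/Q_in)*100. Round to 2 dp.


eta = (3548.8/3959.5)*100 = 89.63 %

89.63 %


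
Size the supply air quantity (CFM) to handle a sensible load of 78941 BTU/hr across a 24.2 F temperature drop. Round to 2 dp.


CFM = 78941 / (1.08 * 24.2) = 3020.39

3020.39 CFM


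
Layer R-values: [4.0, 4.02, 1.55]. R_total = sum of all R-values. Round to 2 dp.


R_total = 4.0 + 4.02 + 1.55 = 9.57

9.57


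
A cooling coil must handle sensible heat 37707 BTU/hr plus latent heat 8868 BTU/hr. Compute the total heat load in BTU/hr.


Qt = 37707 + 8868 = 46575 BTU/hr

46575 BTU/hr


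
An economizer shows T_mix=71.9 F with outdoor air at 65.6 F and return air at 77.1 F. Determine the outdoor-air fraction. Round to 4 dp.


frac = (71.9 - 77.1) / (65.6 - 77.1) = 0.4522

0.4522


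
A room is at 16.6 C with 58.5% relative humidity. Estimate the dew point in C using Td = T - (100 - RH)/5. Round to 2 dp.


Td = 16.6 - (100-58.5)/5 = 8.30 C

8.30 C
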